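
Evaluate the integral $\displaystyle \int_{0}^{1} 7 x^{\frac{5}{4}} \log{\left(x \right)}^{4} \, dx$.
$\frac{57344}{19683}$

Begin with the known integral
$$J(a) = \int_{0}^{1} 7 x^{a} \, dx = \frac{7}{a + 1}.$$

Differentiating under the integral sign brings down a factor of $\ln x$:
$$\frac{dJ}{da} = \int_{0}^{1} 7 x^{a} \log{\left(x \right)} \, dx = - \frac{7}{\left(a + 1\right)^{2}}.$$

Repeating $4$ times in total — each differentiation brings down another $\ln x$ — gives
$$\frac{d^{4}J}{da^{4}} = \int_{0}^{1} 7 x^{a} \log{\left(x \right)}^{4} \, dx = \frac{168}{\left(a + 1\right)^{5}},$$
and the integrand here is exactly the target integrand, so $I = \frac{168}{\left(a + 1\right)^{5}}$.

Setting $a = \frac{5}{4}$:
$$I = \frac{57344}{19683}.$$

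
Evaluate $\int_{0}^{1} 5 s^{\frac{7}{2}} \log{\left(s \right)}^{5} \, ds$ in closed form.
$- \frac{12800}{177147}$

Begin with the known integral
$$J(a) = \int_{0}^{1} 5 s^{a} \, ds = \frac{5}{a + 1}.$$

Differentiating under the integral sign brings down a factor of $\ln s$:
$$\frac{dJ}{da} = \int_{0}^{1} 5 s^{a} \log{\left(s \right)} \, ds = - \frac{5}{\left(a + 1\right)^{2}}.$$

Repeating $5$ times in total — each differentiation brings down another $\ln s$ — gives
$$\frac{d^{5}J}{da^{5}} = \int_{0}^{1} 5 s^{a} \log{\left(s \right)}^{5} \, ds = - \frac{600}{\left(a + 1\right)^{6}},$$
and the integrand here is exactly the target integrand, so $I = - \frac{600}{\left(a + 1\right)^{6}}$.

Setting $a = \frac{7}{2}$:
$$I = - \frac{12800}{177147}.$$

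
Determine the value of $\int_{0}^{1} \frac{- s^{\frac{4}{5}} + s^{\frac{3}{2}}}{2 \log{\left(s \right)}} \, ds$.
$\log{\left(\frac{5 \sqrt{2}}{6} \right)}$

Introduce a parameter $a$ in the exponent: let $I(a) = \int_{0}^{1} \frac{- s^{\frac{4}{5}} + s^{a}}{2 \log{\left(s \right)}} \, ds$.

Since $\dfrac{\partial}{\partial a}\,s^{a} = s^{a} \ln s$, the $\ln s$ in the denominator cancels and
$$\frac{dI}{da} = \int_{0}^{1} \frac{1}{2} s^{a} \, ds = \frac{1}{2} \left[\frac{s^{a+1}}{a+1}\right]_0^1 = \frac{1}{2 \left(a + 1\right)}.$$

Integrating with respect to $a$ gives $I(a) = \frac{\log{\left(a + 1 \right)}}{2} - \log{\left(3 \right)} + \frac{\log{\left(5 \right)}}{2} + C$.

At $a = \frac{4}{5}$ the integrand is identically $0$, so $I(\frac{4}{5}) = 0$. The closed form gives $0$, hence $C = 0$.

Setting $a = \frac{3}{2}$:
$$I = \log{\left(\frac{5 \sqrt{2}}{6} \right)}.$$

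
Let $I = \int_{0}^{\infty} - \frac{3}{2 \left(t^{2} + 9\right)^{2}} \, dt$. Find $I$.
$- \frac{\pi}{72}$

Start from the standard arctangent integral
$$J(a) = \int_{0}^{\infty} - \frac{3}{2 \left(a^{2} + t^{2}\right)} \, dt = - \frac{3 \pi}{4 a}.$$

Differentiating under the integral sign with respect to $a$,
$$\frac{dJ}{da} = \int_{0}^{\infty} \frac{3 a}{\left(a^{2} + t^{2}\right)^{2}} \, dt = \frac{3 \pi}{4 a^{2}},$$
so $\int_{0}^{\infty} - \frac{3}{2 \left(a^{2} + t^{2}\right)^{2}} \, dt = - \frac{3 \pi}{8 a^{3}}$.

Setting $a = 3$:
$$I = - \frac{\pi}{72}.$$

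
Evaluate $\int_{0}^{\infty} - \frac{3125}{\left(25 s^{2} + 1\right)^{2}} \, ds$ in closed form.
$- \frac{625 \pi}{4}$

Start from the standard arctangent integral
$$J(a) = \int_{0}^{\infty} - \frac{5}{a^{2} + s^{2}} \, ds = - \frac{5 \pi}{2 a}.$$

Differentiating under the integral sign with respect to $a$,
$$\frac{dJ}{da} = \int_{0}^{\infty} \frac{10 a}{\left(a^{2} + s^{2}\right)^{2}} \, ds = \frac{5 \pi}{2 a^{2}},$$
so $\int_{0}^{\infty} - \frac{5}{\left(a^{2} + s^{2}\right)^{2}} \, ds = - \frac{5 \pi}{4 a^{3}}$.

Setting $a = \frac{1}{5}$:
$$I = - \frac{625 \pi}{4}.$$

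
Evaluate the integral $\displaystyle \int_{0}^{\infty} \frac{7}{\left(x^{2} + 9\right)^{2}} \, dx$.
$\frac{7 \pi}{108}$

Begin with the known result
$$J(a) = \int_{0}^{\infty} \frac{7}{a^{2} + x^{2}} \, dx = \frac{7 \pi}{2 a}.$$

Differentiating under the integral sign with respect to $a$,
$$\frac{dJ}{da} = \int_{0}^{\infty} - \frac{14 a}{\left(a^{2} + x^{2}\right)^{2}} \, dx = - \frac{7 \pi}{2 a^{2}},$$
so $\int_{0}^{\infty} \frac{7}{\left(a^{2} + x^{2}\right)^{2}} \, dx = \frac{7 \pi}{4 a^{3}}$.

Setting $a = 3$:
$$I = \frac{7 \pi}{108}.$$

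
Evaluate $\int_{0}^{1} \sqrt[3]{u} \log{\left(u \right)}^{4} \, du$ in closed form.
$\frac{729}{128}$

Start from the elementary integral
$$J(a) = \int_{0}^{1} u^{a} \, du = \frac{1}{a + 1}.$$

Differentiating under the integral sign brings down a factor of $\ln u$:
$$\frac{dJ}{da} = \int_{0}^{1} u^{a} \log{\left(u \right)} \, du = - \frac{1}{\left(a + 1\right)^{2}}.$$

Repeating $4$ times in total — each differentiation brings down another $\ln u$ — gives
$$\frac{d^{4}J}{da^{4}} = \int_{0}^{1} u^{a} \log{\left(u \right)}^{4} \, du = \frac{24}{\left(a + 1\right)^{5}},$$
and the integrand here is exactly the target integrand, so $I = \frac{24}{\left(a + 1\right)^{5}}$.

Setting $a = \frac{1}{3}$:
$$I = \frac{729}{128}.$$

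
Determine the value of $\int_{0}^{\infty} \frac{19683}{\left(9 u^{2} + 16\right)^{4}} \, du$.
$\frac{32805 \pi}{524288}$

Begin with the known result
$$J(a) = \int_{0}^{\infty} \frac{3}{a^{2} + u^{2}} \, du = \frac{3 \pi}{2 a}.$$

Differentiating under the integral sign with respect to $a$,
$$\frac{dJ}{da} = \int_{0}^{\infty} - \frac{6 a}{\left(a^{2} + u^{2}\right)^{2}} \, du = - \frac{3 \pi}{2 a^{2}},$$
so $\int_{0}^{\infty} \frac{3}{\left(a^{2} + u^{2}\right)^{2}} \, du = \frac{3 \pi}{4 a^{3}}$.

Repeating — each differentiation of $1/(u^2+a^2)^j$ produces $-2ja/(u^2+a^2)^{j+1}$ — and dividing through by $-2ja$ at each step yields, after $3$ differentiations in total,
$$\int_{0}^{\infty} \frac{3}{\left(a^{2} + u^{2}\right)^{4}} \, du = \frac{15 \pi}{32 a^{7}}.$$

Setting $a = \frac{4}{3}$:
$$I = \frac{32805 \pi}{524288}.$$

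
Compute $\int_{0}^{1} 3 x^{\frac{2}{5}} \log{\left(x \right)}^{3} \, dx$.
$- \frac{11250}{2401}$

Begin with the known integral
$$J(a) = \int_{0}^{1} 3 x^{a} \, dx = \frac{3}{a + 1}.$$

Differentiating under the integral sign brings down a factor of $\ln x$:
$$\frac{dJ}{da} = \int_{0}^{1} 3 x^{a} \log{\left(x \right)} \, dx = - \frac{3}{\left(a + 1\right)^{2}}.$$

Repeating $3$ times in total — each differentiation brings down another $\ln x$ — gives
$$\frac{d^{3}J}{da^{3}} = \int_{0}^{1} 3 x^{a} \log{\left(x \right)}^{3} \, dx = - \frac{18}{\left(a + 1\right)^{4}},$$
and the integrand here is exactly the target integrand, so $I = - \frac{18}{\left(a + 1\right)^{4}}$.

Setting $a = \frac{2}{5}$:
$$I = - \frac{11250}{2401}.$$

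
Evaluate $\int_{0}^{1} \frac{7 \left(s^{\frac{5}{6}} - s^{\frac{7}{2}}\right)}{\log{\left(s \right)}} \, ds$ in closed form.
$- \log{\left(\frac{10460353203}{19487171} \right)}$

Replace the exponent $\frac{7}{2}$ by a parameter $a$: let $I(a) = \int_{0}^{1} \frac{7 \left(s^{\frac{5}{6}} - s^{a}\right)}{\log{\left(s \right)}} \, ds$.

Since $\dfrac{\partial}{\partial a}\,s^{a} = s^{a} \ln s$, the $\ln s$ in the denominator cancels and
$$\frac{dI}{da} = \int_{0}^{1} -7 s^{a} \, ds = -7 \left[\frac{s^{a+1}}{a+1}\right]_0^1 = - \frac{7}{a + 1}.$$

Integrating with respect to $a$ gives $I(a) = - \log{\left(\frac{279936 \left(a + 1\right)^{7}}{19487171} \right)} + C$.

At $a = \frac{5}{6}$ the integrand is identically $0$, so $I(\frac{5}{6}) = 0$. The closed form gives $0$, hence $C = 0$.

Setting $a = \frac{7}{2}$:
$$I = - \log{\left(\frac{10460353203}{19487171} \right)}.$$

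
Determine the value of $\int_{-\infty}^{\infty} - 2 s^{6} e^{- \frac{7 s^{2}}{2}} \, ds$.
$- \frac{30 \sqrt{14} \sqrt{\pi}}{2401}$

Consider the simpler parametrised integral
$$J(a) = \int_{-\infty}^{\infty} - 2 e^{- a s^{2}} \, ds = - \frac{2 \sqrt{\pi}}{\sqrt{a}}.$$

Differentiating under the integral sign brings down a factor of $(-s^2)$:
$$\frac{dJ}{da} = \int_{-\infty}^{\infty} 2 s^{2} e^{- a s^{2}} \, ds = \frac{\sqrt{\pi}}{a^{\frac{3}{2}}}.$$

Repeating $3$ times in total — each differentiation brings down another $(-s^2)$ — gives
$$\frac{d^{3}J}{da^{3}} = \int_{-\infty}^{\infty} 2 s^{6} e^{- a s^{2}} \, ds = \frac{15 \sqrt{\pi}}{4 a^{\frac{7}{2}}},$$
and the integrand here is $(-1)^{3}$ times the target integrand, so $I = (-1)^{3}\,\frac{d^{3}J}{da^{3}} = - \frac{15 \sqrt{\pi}}{4 a^{\frac{7}{2}}}$.

Setting $a = \frac{7}{2}$:
$$I = - \frac{30 \sqrt{14} \sqrt{\pi}}{2401}.$$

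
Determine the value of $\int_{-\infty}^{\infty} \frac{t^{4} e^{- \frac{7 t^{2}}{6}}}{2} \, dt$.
$\frac{27 \sqrt{42} \sqrt{\pi}}{686}$

Begin with the known integral
$$J(a) = \int_{-\infty}^{\infty} \frac{e^{- a t^{2}}}{2} \, dt = \frac{\sqrt{\pi}}{2 \sqrt{a}}.$$

Differentiating under the integral sign brings down a factor of $(-t^2)$:
$$\frac{dJ}{da} = \int_{-\infty}^{\infty} - \frac{t^{2} e^{- a t^{2}}}{2} \, dt = - \frac{\sqrt{\pi}}{4 a^{\frac{3}{2}}}.$$

Repeating twice in total — each differentiation brings down another $(-t^2)$ — gives
$$\frac{d^{2}J}{da^{2}} = \int_{-\infty}^{\infty} \frac{t^{4} e^{- a t^{2}}}{2} \, dt = \frac{3 \sqrt{\pi}}{8 a^{\frac{5}{2}}},$$
and the integrand here is exactly the target integrand, so $I = \frac{3 \sqrt{\pi}}{8 a^{\frac{5}{2}}}$.

Setting $a = \frac{7}{6}$:
$$I = \frac{27 \sqrt{42} \sqrt{\pi}}{686}.$$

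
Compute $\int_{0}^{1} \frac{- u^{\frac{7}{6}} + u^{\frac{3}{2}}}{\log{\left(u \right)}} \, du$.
$\log{\left(\frac{15}{13} \right)}$

Consider the one-parameter family: let $I(a) = \int_{0}^{1} \frac{- u^{\frac{7}{6}} + u^{a}}{\log{\left(u \right)}} \, du$.

Since $\dfrac{\partial}{\partial a}\,u^{a} = u^{a} \ln u$, the $\ln u$ in the denominator cancels and
$$\frac{dI}{da} = \int_{0}^{1} u^{a} \, du = \left[\frac{u^{a+1}}{a+1}\right]_0^1 = \frac{1}{a + 1}.$$

Integrating with respect to $a$ gives $I(a) = \log{\left(\frac{6 a}{13} + \frac{6}{13} \right)} + C$.

At $a = \frac{7}{6}$ the integrand is identically $0$, so $I(\frac{7}{6}) = 0$. The closed form gives $0$, hence $C = 0$.

Setting $a = \frac{3}{2}$:
$$I = \log{\left(\frac{15}{13} \right)}.$$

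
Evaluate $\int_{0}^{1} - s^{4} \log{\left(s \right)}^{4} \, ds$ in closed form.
$- \frac{24}{3125}$

Consider the simpler parametrised integral
$$J(a) = \int_{0}^{1} - s^{a} \, ds = - \frac{1}{a + 1}.$$

Differentiating under the integral sign brings down a factor of $\ln s$:
$$\frac{dJ}{da} = \int_{0}^{1} - s^{a} \log{\left(s \right)} \, ds = \frac{1}{\left(a + 1\right)^{2}}.$$

Repeating $4$ times in total — each differentiation brings down another $\ln s$ — gives
$$\frac{d^{4}J}{da^{4}} = \int_{0}^{1} - s^{a} \log{\left(s \right)}^{4} \, ds = - \frac{24}{\left(a + 1\right)^{5}},$$
and the integrand here is exactly the target integrand, so $I = - \frac{24}{\left(a + 1\right)^{5}}$.

Setting $a = 4$:
$$I = - \frac{24}{3125}.$$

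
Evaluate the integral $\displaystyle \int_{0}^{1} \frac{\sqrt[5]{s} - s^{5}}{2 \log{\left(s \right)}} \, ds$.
$- \frac{\log{\left(5 \right)}}{2}$

Replace the exponent $\frac{1}{5}$ by a parameter $a$: let $I(a) = \int_{0}^{1} \frac{- s^{5} + s^{a}}{2 \log{\left(s \right)}} \, ds$.

Since $\dfrac{\partial}{\partial a}\,s^{a} = s^{a} \ln s$, the $\ln s$ in the denominator cancels and
$$\frac{dI}{da} = \int_{0}^{1} \frac{1}{2} s^{a} \, ds = \frac{1}{2} \left[\frac{s^{a+1}}{a+1}\right]_0^1 = \frac{1}{2 \left(a + 1\right)}.$$

Integrating with respect to $a$ gives $I(a) = \frac{\log{\left(a + 1 \right)}}{2} - \frac{\log{\left(6 \right)}}{2} + C$.

At $a = 5$ the integrand is identically $0$, so $I(5) = 0$. The closed form gives $0$, hence $C = 0$.

Setting $a = \frac{1}{5}$:
$$I = - \frac{\log{\left(5 \right)}}{2}.$$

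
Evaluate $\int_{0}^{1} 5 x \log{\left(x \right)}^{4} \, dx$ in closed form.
$\frac{15}{4}$

Start from the elementary integral
$$J(a) = \int_{0}^{1} 5 x^{a} \, dx = \frac{5}{a + 1}.$$

Differentiating under the integral sign brings down a factor of $\ln x$:
$$\frac{dJ}{da} = \int_{0}^{1} 5 x^{a} \log{\left(x \right)} \, dx = - \frac{5}{\left(a + 1\right)^{2}}.$$

Repeating $4$ times in total — each differentiation brings down another $\ln x$ — gives
$$\frac{d^{4}J}{da^{4}} = \int_{0}^{1} 5 x^{a} \log{\left(x \right)}^{4} \, dx = \frac{120}{\left(a + 1\right)^{5}},$$
and the integrand here is exactly the target integrand, so $I = \frac{120}{\left(a + 1\right)^{5}}$.

Setting $a = 1$:
$$I = \frac{15}{4}.$$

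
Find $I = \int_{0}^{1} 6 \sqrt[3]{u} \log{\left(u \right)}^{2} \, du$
$\frac{81}{16}$

Begin with the known integral
$$J(a) = \int_{0}^{1} 6 u^{a} \, du = \frac{6}{a + 1}.$$

Differentiating under the integral sign brings down a factor of $\ln u$:
$$\frac{dJ}{da} = \int_{0}^{1} 6 u^{a} \log{\left(u \right)} \, du = - \frac{6}{\left(a + 1\right)^{2}}.$$

Repeating twice in total — each differentiation brings down another $\ln u$ — gives
$$\frac{d^{2}J}{da^{2}} = \int_{0}^{1} 6 u^{a} \log{\left(u \right)}^{2} \, du = \frac{12}{\left(a + 1\right)^{3}},$$
and the integrand here is exactly the target integrand, so $I = \frac{12}{\left(a + 1\right)^{3}}$.

Setting $a = \frac{1}{3}$:
$$I = \frac{81}{16}.$$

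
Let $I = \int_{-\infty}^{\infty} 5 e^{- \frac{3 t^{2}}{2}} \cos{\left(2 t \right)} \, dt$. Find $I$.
$\frac{5 \sqrt{6} \sqrt{\pi}}{3 e^{\frac{2}{3}}}$

Treat the cosine frequency as a parameter and define $I(b) = \int_{-\infty}^{\infty} 5 e^{- \frac{3 t^{2}}{2}} \cos{\left(b t \right)} \, dt$.

Differentiating under the integral sign,
$$I'(b) = \int_{-\infty}^{\infty} - 5 t e^{- \frac{3 t^{2}}{2}} \sin{\left(b t \right)} \, dt.$$

Integrate $\int_{-\infty}^{\infty} t \sin(b t)\, e^{- \frac{3 t^{2}}{2}}\, dt$ by parts with $u = \sin(b t)$ and $dv = t\, e^{- \frac{3 t^{2}}{2}}\, dt$, giving $v = - \frac{e^{- \frac{3 t^{2}}{2}}}{3}$. The boundary term vanishes and
$$\int_{-\infty}^{\infty} t \sin(b t)\, e^{- \frac{3 t^{2}}{2}}\, dt = \frac{b}{3} \int_{-\infty}^{\infty} \cos(b t)\, e^{- \frac{3 t^{2}}{2}}\, dt,$$
so $I'(b) = - \frac{b}{3}\, I(b)$.

This is a separable first-order ODE; solving with the initial condition $I(0) = \int_{-\infty}^{\infty} 5 e^{- \frac{3 t^{2}}{2}}\,dt = \frac{5 \sqrt{6} \sqrt{\pi}}{3}$ gives
$$I(b) = \frac{5 \sqrt{6} \sqrt{\pi} e^{- \frac{b^{2}}{6}}}{3}.$$

Setting $b = 2$:
$$I = \frac{5 \sqrt{6} \sqrt{\pi}}{3 e^{\frac{2}{3}}}.$$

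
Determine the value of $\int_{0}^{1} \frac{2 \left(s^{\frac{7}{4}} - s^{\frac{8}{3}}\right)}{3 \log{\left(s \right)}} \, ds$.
$\log{\left(\frac{6^{\frac{2}{3}}}{4} \right)}$

Replace the exponent $\frac{7}{4}$ by a parameter $a$: let $I(a) = \int_{0}^{1} \frac{2 \left(- s^{\frac{8}{3}} + s^{a}\right)}{3 \log{\left(s \right)}} \, ds$.

Since $\dfrac{\partial}{\partial a}\,s^{a} = s^{a} \ln s$, the $\ln s$ in the denominator cancels and
$$\frac{dI}{da} = \int_{0}^{1} \frac{2}{3} s^{a} \, ds = \frac{2}{3} \left[\frac{s^{a+1}}{a+1}\right]_0^1 = \frac{2}{3 \left(a + 1\right)}.$$

Integrating with respect to $a$ gives $I(a) = \log{\left(\frac{\sqrt[3]{11} \cdot 3^{\frac{2}{3}} \left(a + 1\right)^{\frac{2}{3}}}{11} \right)} + C$.

At $a = \frac{8}{3}$ the integrand is identically $0$, so $I(\frac{8}{3}) = 0$. The closed form gives $0$, hence $C = 0$.

Setting $a = \frac{7}{4}$:
$$I = \log{\left(\frac{6^{\frac{2}{3}}}{4} \right)}.$$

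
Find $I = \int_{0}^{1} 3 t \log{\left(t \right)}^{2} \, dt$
$\frac{3}{4}$

Begin with the known integral
$$J(a) = \int_{0}^{1} 3 t^{a} \, dt = \frac{3}{a + 1}.$$

Differentiating under the integral sign brings down a factor of $\ln t$:
$$\frac{dJ}{da} = \int_{0}^{1} 3 t^{a} \log{\left(t \right)} \, dt = - \frac{3}{\left(a + 1\right)^{2}}.$$

Repeating twice in total — each differentiation brings down another $\ln t$ — gives
$$\frac{d^{2}J}{da^{2}} = \int_{0}^{1} 3 t^{a} \log{\left(t \right)}^{2} \, dt = \frac{6}{\left(a + 1\right)^{3}},$$
and the integrand here is exactly the target integrand, so $I = \frac{6}{\left(a + 1\right)^{3}}$.

Setting $a = 1$:
$$I = \frac{3}{4}.$$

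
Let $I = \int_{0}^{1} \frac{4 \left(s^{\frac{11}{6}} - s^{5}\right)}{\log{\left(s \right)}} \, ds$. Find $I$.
$- \log{\left(\frac{1679616}{83521} \right)}$

Consider the one-parameter family: let $I(a) = \int_{0}^{1} \frac{4 \left(s^{\frac{11}{6}} - s^{a}\right)}{\log{\left(s \right)}} \, ds$.

Since $\dfrac{\partial}{\partial a}\,s^{a} = s^{a} \ln s$, the $\ln s$ in the denominator cancels and
$$\frac{dI}{da} = \int_{0}^{1} -4 s^{a} \, ds = -4 \left[\frac{s^{a+1}}{a+1}\right]_0^1 = - \frac{4}{a + 1}.$$

Integrating with respect to $a$ gives $I(a) = - \log{\left(\frac{1296 \left(a + 1\right)^{4}}{83521} \right)} + C$.

At $a = \frac{11}{6}$ the integrand is identically $0$, so $I(\frac{11}{6}) = 0$. The closed form gives $0$, hence $C = 0$.

Setting $a = 5$:
$$I = - \log{\left(\frac{1679616}{83521} \right)}.$$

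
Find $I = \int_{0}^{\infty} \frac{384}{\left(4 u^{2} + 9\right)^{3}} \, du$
$\frac{4 \pi}{27}$

Start from the standard arctangent integral
$$J(a) = \int_{0}^{\infty} \frac{6}{a^{2} + u^{2}} \, du = \frac{3 \pi}{a}.$$

Differentiating under the integral sign with respect to $a$,
$$\frac{dJ}{da} = \int_{0}^{\infty} - \frac{12 a}{\left(a^{2} + u^{2}\right)^{2}} \, du = - \frac{3 \pi}{a^{2}},$$
so $\int_{0}^{\infty} \frac{6}{\left(a^{2} + u^{2}\right)^{2}} \, du = \frac{3 \pi}{2 a^{3}}$.

Repeating — each differentiation of $1/(u^2+a^2)^j$ produces $-2ja/(u^2+a^2)^{j+1}$ — and dividing through by $-2ja$ at each step yields, after $2$ differentiations in total,
$$\int_{0}^{\infty} \frac{6}{\left(a^{2} + u^{2}\right)^{3}} \, du = \frac{9 \pi}{8 a^{5}}.$$

Setting $a = \frac{3}{2}$:
$$I = \frac{4 \pi}{27}.$$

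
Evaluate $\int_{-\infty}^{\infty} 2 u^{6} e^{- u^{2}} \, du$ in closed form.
$\frac{15 \sqrt{\pi}}{4}$

Consider the simpler parametrised integral
$$J(a) = \int_{-\infty}^{\infty} 2 e^{- a u^{2}} \, du = \frac{2 \sqrt{\pi}}{\sqrt{a}}.$$

Differentiating under the integral sign brings down a factor of $(-u^2)$:
$$\frac{dJ}{da} = \int_{-\infty}^{\infty} - 2 u^{2} e^{- a u^{2}} \, du = - \frac{\sqrt{\pi}}{a^{\frac{3}{2}}}.$$

Repeating $3$ times in total — each differentiation brings down another $(-u^2)$ — gives
$$\frac{d^{3}J}{da^{3}} = \int_{-\infty}^{\infty} - 2 u^{6} e^{- a u^{2}} \, du = - \frac{15 \sqrt{\pi}}{4 a^{\frac{7}{2}}},$$
and the integrand here is $(-1)^{3}$ times the target integrand, so $I = (-1)^{3}\,\frac{d^{3}J}{da^{3}} = \frac{15 \sqrt{\pi}}{4 a^{\frac{7}{2}}}$.

Setting $a = 1$:
$$I = \frac{15 \sqrt{\pi}}{4}.$$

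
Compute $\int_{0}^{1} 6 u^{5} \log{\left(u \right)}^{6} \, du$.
$\frac{5}{324}$

Start from the elementary integral
$$J(a) = \int_{0}^{1} 6 u^{a} \, du = \frac{6}{a + 1}.$$

Differentiating under the integral sign brings down a factor of $\ln u$:
$$\frac{dJ}{da} = \int_{0}^{1} 6 u^{a} \log{\left(u \right)} \, du = - \frac{6}{\left(a + 1\right)^{2}}.$$

Repeating $6$ times in total — each differentiation brings down another $\ln u$ — gives
$$\frac{d^{6}J}{da^{6}} = \int_{0}^{1} 6 u^{a} \log{\left(u \right)}^{6} \, du = \frac{4320}{\left(a + 1\right)^{7}},$$
and the integrand here is exactly the target integrand, so $I = \frac{4320}{\left(a + 1\right)^{7}}$.

Setting $a = 5$:
$$I = \frac{5}{324}.$$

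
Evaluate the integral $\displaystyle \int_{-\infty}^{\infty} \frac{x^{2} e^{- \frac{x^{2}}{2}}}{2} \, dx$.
$\frac{\sqrt{2} \sqrt{\pi}}{2}$

Start from the elementary integral
$$J(a) = \int_{-\infty}^{\infty} \frac{e^{- a x^{2}}}{2} \, dx = \frac{\sqrt{\pi}}{2 \sqrt{a}}.$$

Differentiating under the integral sign brings down a factor of $(-x^2)$:
$$\frac{dJ}{da} = \int_{-\infty}^{\infty} - \frac{x^{2} e^{- a x^{2}}}{2} \, dx = - \frac{\sqrt{\pi}}{4 a^{\frac{3}{2}}}.$$

The integral on the left is $-I$, so $I = \frac{\sqrt{\pi}}{4 a^{\frac{3}{2}}}$.

Setting $a = \frac{1}{2}$:
$$I = \frac{\sqrt{2} \sqrt{\pi}}{2}.$$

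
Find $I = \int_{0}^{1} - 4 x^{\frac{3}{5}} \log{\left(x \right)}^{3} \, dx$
$\frac{1875}{512}$

Consider the simpler parametrised integral
$$J(a) = \int_{0}^{1} - 4 x^{a} \, dx = - \frac{4}{a + 1}.$$

Differentiating under the integral sign brings down a factor of $\ln x$:
$$\frac{dJ}{da} = \int_{0}^{1} - 4 x^{a} \log{\left(x \right)} \, dx = \frac{4}{\left(a + 1\right)^{2}}.$$

Repeating $3$ times in total — each differentiation brings down another $\ln x$ — gives
$$\frac{d^{3}J}{da^{3}} = \int_{0}^{1} - 4 x^{a} \log{\left(x \right)}^{3} \, dx = \frac{24}{\left(a + 1\right)^{4}},$$
and the integrand here is exactly the target integrand, so $I = \frac{24}{\left(a + 1\right)^{4}}$.

Setting $a = \frac{3}{5}$:
$$I = \frac{1875}{512}.$$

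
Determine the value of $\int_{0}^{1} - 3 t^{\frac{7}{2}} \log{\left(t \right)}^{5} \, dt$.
$\frac{2560}{59049}$

Begin with the known integral
$$J(a) = \int_{0}^{1} - 3 t^{a} \, dt = - \frac{3}{a + 1}.$$

Differentiating under the integral sign brings down a factor of $\ln t$:
$$\frac{dJ}{da} = \int_{0}^{1} - 3 t^{a} \log{\left(t \right)} \, dt = \frac{3}{\left(a + 1\right)^{2}}.$$

Repeating $5$ times in total — each differentiation brings down another $\ln t$ — gives
$$\frac{d^{5}J}{da^{5}} = \int_{0}^{1} - 3 t^{a} \log{\left(t \right)}^{5} \, dt = \frac{360}{\left(a + 1\right)^{6}},$$
and the integrand here is exactly the target integrand, so $I = \frac{360}{\left(a + 1\right)^{6}}$.

Setting $a = \frac{7}{2}$:
$$I = \frac{2560}{59049}.$$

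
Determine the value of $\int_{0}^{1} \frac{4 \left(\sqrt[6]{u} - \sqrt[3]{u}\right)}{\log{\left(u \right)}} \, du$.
$- \log{\left(\frac{4096}{2401} \right)}$

Introduce a parameter $a$ in the exponent: let $I(a) = \int_{0}^{1} \frac{4 \left(\sqrt[6]{u} - u^{a}\right)}{\log{\left(u \right)}} \, du$.

Since $\dfrac{\partial}{\partial a}\,u^{a} = u^{a} \ln u$, the $\ln u$ in the denominator cancels and
$$\frac{dI}{da} = \int_{0}^{1} -4 u^{a} \, du = -4 \left[\frac{u^{a+1}}{a+1}\right]_0^1 = - \frac{4}{a + 1}.$$

Integrating with respect to $a$ gives $I(a) = - \log{\left(\frac{1296 \left(a + 1\right)^{4}}{2401} \right)} + C$.

At $a = \frac{1}{6}$ the integrand is identically $0$, so $I(\frac{1}{6}) = 0$. The closed form gives $0$, hence $C = 0$.

Setting $a = \frac{1}{3}$:
$$I = - \log{\left(\frac{4096}{2401} \right)}.$$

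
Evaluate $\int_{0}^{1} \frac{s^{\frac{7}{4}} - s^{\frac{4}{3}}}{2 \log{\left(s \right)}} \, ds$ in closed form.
$\log{\left(\frac{\sqrt{231}}{14} \right)}$

Consider the one-parameter family: let $I(a) = \int_{0}^{1} \frac{s^{\frac{7}{4}} - s^{a}}{2 \log{\left(s \right)}} \, ds$.

Since $\dfrac{\partial}{\partial a}\,s^{a} = s^{a} \ln s$, the $\ln s$ in the denominator cancels and
$$\frac{dI}{da} = \int_{0}^{1} - \frac{1}{2} s^{a} \, ds = - \frac{1}{2} \left[\frac{s^{a+1}}{a+1}\right]_0^1 = - \frac{1}{2 a + 2}.$$

Integrating with respect to $a$ gives $I(a) = - \frac{\log{\left(a + 1 \right)}}{2} - \log{\left(2 \right)} + \frac{\log{\left(11 \right)}}{2} + C$.

At $a = \frac{7}{4}$ the integrand is identically $0$, so $I(\frac{7}{4}) = 0$. The closed form gives $0$, hence $C = 0$.

Setting $a = \frac{4}{3}$:
$$I = \log{\left(\frac{\sqrt{231}}{14} \right)}.$$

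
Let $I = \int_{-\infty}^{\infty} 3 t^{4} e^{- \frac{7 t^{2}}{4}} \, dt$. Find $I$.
$\frac{72 \sqrt{7} \sqrt{\pi}}{343}$

Start from the elementary integral
$$J(a) = \int_{-\infty}^{\infty} 3 e^{- a t^{2}} \, dt = \frac{3 \sqrt{\pi}}{\sqrt{a}}.$$

Differentiating under the integral sign brings down a factor of $(-t^2)$:
$$\frac{dJ}{da} = \int_{-\infty}^{\infty} - 3 t^{2} e^{- a t^{2}} \, dt = - \frac{3 \sqrt{\pi}}{2 a^{\frac{3}{2}}}.$$

Repeating twice in total — each differentiation brings down another $(-t^2)$ — gives
$$\frac{d^{2}J}{da^{2}} = \int_{-\infty}^{\infty} 3 t^{4} e^{- a t^{2}} \, dt = \frac{9 \sqrt{\pi}}{4 a^{\frac{5}{2}}},$$
and the integrand here is exactly the target integrand, so $I = \frac{9 \sqrt{\pi}}{4 a^{\frac{5}{2}}}$.

Setting $a = \frac{7}{4}$:
$$I = \frac{72 \sqrt{7} \sqrt{\pi}}{343}.$$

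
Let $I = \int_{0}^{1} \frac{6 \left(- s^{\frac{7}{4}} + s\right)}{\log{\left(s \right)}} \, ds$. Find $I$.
$\log{\left(\frac{262144}{1771561} \right)}$

Replace the exponent $\frac{7}{4}$ by a parameter $a$: let $I(a) = \int_{0}^{1} \frac{6 \left(s - s^{a}\right)}{\log{\left(s \right)}} \, ds$.

Since $\dfrac{\partial}{\partial a}\,s^{a} = s^{a} \ln s$, the $\ln s$ in the denominator cancels and
$$\frac{dI}{da} = \int_{0}^{1} -6 s^{a} \, ds = -6 \left[\frac{s^{a+1}}{a+1}\right]_0^1 = - \frac{6}{a + 1}.$$

Integrating with respect to $a$ gives $I(a) = \log{\left(\frac{64}{\left(a + 1\right)^{6}} \right)} + C$.

At $a = 1$ the integrand is identically $0$, so $I(1) = 0$. The closed form gives $0$, hence $C = 0$.

Setting $a = \frac{7}{4}$:
$$I = \log{\left(\frac{262144}{1771561} \right)}.$$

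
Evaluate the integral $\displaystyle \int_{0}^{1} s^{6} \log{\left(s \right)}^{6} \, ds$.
$\frac{720}{823543}$

Consider the simpler parametrised integral
$$J(a) = \int_{0}^{1} s^{a} \, ds = \frac{1}{a + 1}.$$

Differentiating under the integral sign brings down a factor of $\ln s$:
$$\frac{dJ}{da} = \int_{0}^{1} s^{a} \log{\left(s \right)} \, ds = - \frac{1}{\left(a + 1\right)^{2}}.$$

Repeating $6$ times in total — each differentiation brings down another $\ln s$ — gives
$$\frac{d^{6}J}{da^{6}} = \int_{0}^{1} s^{a} \log{\left(s \right)}^{6} \, ds = \frac{720}{\left(a + 1\right)^{7}},$$
and the integrand here is exactly the target integrand, so $I = \frac{720}{\left(a + 1\right)^{7}}$.

Setting $a = 6$:
$$I = \frac{720}{823543}.$$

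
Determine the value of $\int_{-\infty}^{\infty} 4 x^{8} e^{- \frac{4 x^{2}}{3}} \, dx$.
$\frac{8505 \sqrt{3} \sqrt{\pi}}{2048}$

Start from the elementary integral
$$J(a) = \int_{-\infty}^{\infty} 4 e^{- a x^{2}} \, dx = \frac{4 \sqrt{\pi}}{\sqrt{a}}.$$

Differentiating under the integral sign brings down a factor of $(-x^2)$:
$$\frac{dJ}{da} = \int_{-\infty}^{\infty} - 4 x^{2} e^{- a x^{2}} \, dx = - \frac{2 \sqrt{\pi}}{a^{\frac{3}{2}}}.$$

Repeating $4$ times in total — each differentiation brings down another $(-x^2)$ — gives
$$\frac{d^{4}J}{da^{4}} = \int_{-\infty}^{\infty} 4 x^{8} e^{- a x^{2}} \, dx = \frac{105 \sqrt{\pi}}{4 a^{\frac{9}{2}}},$$
and the integrand here is exactly the target integrand, so $I = \frac{105 \sqrt{\pi}}{4 a^{\frac{9}{2}}}$.

Setting $a = \frac{4}{3}$:
$$I = \frac{8505 \sqrt{3} \sqrt{\pi}}{2048}.$$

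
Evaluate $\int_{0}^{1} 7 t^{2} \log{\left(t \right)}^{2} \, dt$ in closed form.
$\frac{14}{27}$

Consider the simpler parametrised integral
$$J(a) = \int_{0}^{1} 7 t^{a} \, dt = \frac{7}{a + 1}.$$

Differentiating under the integral sign brings down a factor of $\ln t$:
$$\frac{dJ}{da} = \int_{0}^{1} 7 t^{a} \log{\left(t \right)} \, dt = - \frac{7}{\left(a + 1\right)^{2}}.$$

Repeating twice in total — each differentiation brings down another $\ln t$ — gives
$$\frac{d^{2}J}{da^{2}} = \int_{0}^{1} 7 t^{a} \log{\left(t \right)}^{2} \, dt = \frac{14}{\left(a + 1\right)^{3}},$$
and the integrand here is exactly the target integrand, so $I = \frac{14}{\left(a + 1\right)^{3}}$.

Setting $a = 2$:
$$I = \frac{14}{27}.$$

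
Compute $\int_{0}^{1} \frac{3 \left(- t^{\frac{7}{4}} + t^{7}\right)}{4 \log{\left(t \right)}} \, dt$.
$- \frac{3 \log{\left(11 \right)}}{4} + \frac{15 \log{\left(2 \right)}}{4}$

Replace the exponent $\frac{7}{4}$ by a parameter $a$: let $I(a) = \int_{0}^{1} \frac{3 \left(t^{7} - t^{a}\right)}{4 \log{\left(t \right)}} \, dt$.

Since $\dfrac{\partial}{\partial a}\,t^{a} = t^{a} \ln t$, the $\ln t$ in the denominator cancels and
$$\frac{dI}{da} = \int_{0}^{1} - \frac{3}{4} t^{a} \, dt = - \frac{3}{4} \left[\frac{t^{a+1}}{a+1}\right]_0^1 = - \frac{3}{4 a + 4}.$$

Integrating with respect to $a$ gives $I(a) = - \frac{3 \log{\left(a + 1 \right)}}{4} + \frac{9 \log{\left(2 \right)}}{4} + C$.

At $a = 7$ the integrand is identically $0$, so $I(7) = 0$. The closed form gives $0$, hence $C = 0$.

Setting $a = \frac{7}{4}$:
$$I = - \frac{3 \log{\left(11 \right)}}{4} + \frac{15 \log{\left(2 \right)}}{4}.$$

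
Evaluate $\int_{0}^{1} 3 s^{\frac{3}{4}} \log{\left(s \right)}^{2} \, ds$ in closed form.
$\frac{384}{343}$

Start from the elementary integral
$$J(a) = \int_{0}^{1} 3 s^{a} \, ds = \frac{3}{a + 1}.$$

Differentiating under the integral sign brings down a factor of $\ln s$:
$$\frac{dJ}{da} = \int_{0}^{1} 3 s^{a} \log{\left(s \right)} \, ds = - \frac{3}{\left(a + 1\right)^{2}}.$$

Repeating twice in total — each differentiation brings down another $\ln s$ — gives
$$\frac{d^{2}J}{da^{2}} = \int_{0}^{1} 3 s^{a} \log{\left(s \right)}^{2} \, ds = \frac{6}{\left(a + 1\right)^{3}},$$
and the integrand here is exactly the target integrand, so $I = \frac{6}{\left(a + 1\right)^{3}}$.

Setting $a = \frac{3}{4}$:
$$I = \frac{384}{343}.$$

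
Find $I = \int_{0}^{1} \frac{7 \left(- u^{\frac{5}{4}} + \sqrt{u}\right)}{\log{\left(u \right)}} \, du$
$- \log{\left(\frac{2187}{128} \right)}$

Consider the one-parameter family: let $I(a) = \int_{0}^{1} \frac{7 \left(\sqrt{u} - u^{a}\right)}{\log{\left(u \right)}} \, du$.

Since $\dfrac{\partial}{\partial a}\,u^{a} = u^{a} \ln u$, the $\ln u$ in the denominator cancels and
$$\frac{dI}{da} = \int_{0}^{1} -7 u^{a} \, du = -7 \left[\frac{u^{a+1}}{a+1}\right]_0^1 = - \frac{7}{a + 1}.$$

Integrating with respect to $a$ gives $I(a) = - \log{\left(\frac{128 \left(a + 1\right)^{7}}{2187} \right)} + C$.

At $a = \frac{1}{2}$ the integrand is identically $0$, so $I(\frac{1}{2}) = 0$. The closed form gives $0$, hence $C = 0$.

Setting $a = \frac{5}{4}$:
$$I = - \log{\left(\frac{2187}{128} \right)}.$$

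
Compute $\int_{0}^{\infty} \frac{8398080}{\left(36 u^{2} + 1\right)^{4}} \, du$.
$218700 \pi$

Recall the elementary integral
$$J(a) = \int_{0}^{\infty} \frac{5}{a^{2} + u^{2}} \, du = \frac{5 \pi}{2 a}.$$

Differentiating under the integral sign with respect to $a$,
$$\frac{dJ}{da} = \int_{0}^{\infty} - \frac{10 a}{\left(a^{2} + u^{2}\right)^{2}} \, du = - \frac{5 \pi}{2 a^{2}},$$
so $\int_{0}^{\infty} \frac{5}{\left(a^{2} + u^{2}\right)^{2}} \, du = \frac{5 \pi}{4 a^{3}}$.

Repeating — each differentiation of $1/(u^2+a^2)^j$ produces $-2ja/(u^2+a^2)^{j+1}$ — and dividing through by $-2ja$ at each step yields, after $3$ differentiations in total,
$$\int_{0}^{\infty} \frac{5}{\left(a^{2} + u^{2}\right)^{4}} \, du = \frac{25 \pi}{32 a^{7}}.$$

Setting $a = \frac{1}{6}$:
$$I = 218700 \pi.$$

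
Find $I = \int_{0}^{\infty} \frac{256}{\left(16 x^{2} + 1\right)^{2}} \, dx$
$16 \pi$

Recall the elementary integral
$$J(a) = \int_{0}^{\infty} \frac{1}{a^{2} + x^{2}} \, dx = \frac{\pi}{2 a}.$$

Differentiating under the integral sign with respect to $a$,
$$\frac{dJ}{da} = \int_{0}^{\infty} - \frac{2 a}{\left(a^{2} + x^{2}\right)^{2}} \, dx = - \frac{\pi}{2 a^{2}},$$
so $\int_{0}^{\infty} \frac{1}{\left(a^{2} + x^{2}\right)^{2}} \, dx = \frac{\pi}{4 a^{3}}$.

Setting $a = \frac{1}{4}$:
$$I = 16 \pi.$$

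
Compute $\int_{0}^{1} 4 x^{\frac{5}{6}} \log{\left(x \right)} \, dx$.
$- \frac{144}{121}$

Consider the simpler parametrised integral
$$J(a) = \int_{0}^{1} 4 x^{a} \, dx = \frac{4}{a + 1}.$$

Differentiating under the integral sign brings down a factor of $\ln x$:
$$\frac{dJ}{da} = \int_{0}^{1} 4 x^{a} \log{\left(x \right)} \, dx = - \frac{4}{\left(a + 1\right)^{2}}.$$

The integral on the left is $I$, so $I = - \frac{4}{\left(a + 1\right)^{2}}$.

Setting $a = \frac{5}{6}$:
$$I = - \frac{144}{121}.$$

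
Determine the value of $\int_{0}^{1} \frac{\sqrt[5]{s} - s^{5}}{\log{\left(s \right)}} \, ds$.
$- \log{\left(5 \right)}$

Consider the one-parameter family: let $I(a) = \int_{0}^{1} \frac{- s^{5} + s^{a}}{\log{\left(s \right)}} \, ds$.

Since $\dfrac{\partial}{\partial a}\,s^{a} = s^{a} \ln s$, the $\ln s$ in the denominator cancels and
$$\frac{dI}{da} = \int_{0}^{1} s^{a} \, ds = \left[\frac{s^{a+1}}{a+1}\right]_0^1 = \frac{1}{a + 1}.$$

Integrating with respect to $a$ gives $I(a) = \log{\left(\frac{a}{6} + \frac{1}{6} \right)} + C$.

At $a = 5$ the integrand is identically $0$, so $I(5) = 0$. The closed form gives $0$, hence $C = 0$.

Setting $a = \frac{1}{5}$:
$$I = - \log{\left(5 \right)}.$$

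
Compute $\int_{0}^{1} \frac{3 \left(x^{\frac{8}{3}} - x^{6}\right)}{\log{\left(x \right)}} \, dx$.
$- \log{\left(\frac{9261}{1331} \right)}$

Consider the one-parameter family: let $I(a) = \int_{0}^{1} \frac{3 \left(x^{\frac{8}{3}} - x^{a}\right)}{\log{\left(x \right)}} \, dx$.

Since $\dfrac{\partial}{\partial a}\,x^{a} = x^{a} \ln x$, the $\ln x$ in the denominator cancels and
$$\frac{dI}{da} = \int_{0}^{1} -3 x^{a} \, dx = -3 \left[\frac{x^{a+1}}{a+1}\right]_0^1 = - \frac{3}{a + 1}.$$

Integrating with respect to $a$ gives $I(a) = - \log{\left(\frac{27 \left(a + 1\right)^{3}}{1331} \right)} + C$.

At $a = \frac{8}{3}$ the integrand is identically $0$, so $I(\frac{8}{3}) = 0$. The closed form gives $0$, hence $C = 0$.

Setting $a = 6$:
$$I = - \log{\left(\frac{9261}{1331} \right)}.$$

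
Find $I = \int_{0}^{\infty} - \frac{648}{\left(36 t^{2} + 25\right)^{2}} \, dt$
$- \frac{27 \pi}{125}$

Begin with the known result
$$J(a) = \int_{0}^{\infty} - \frac{1}{2 \left(a^{2} + t^{2}\right)} \, dt = - \frac{\pi}{4 a}.$$

Differentiating under the integral sign with respect to $a$,
$$\frac{dJ}{da} = \int_{0}^{\infty} \frac{a}{\left(a^{2} + t^{2}\right)^{2}} \, dt = \frac{\pi}{4 a^{2}},$$
so $\int_{0}^{\infty} - \frac{1}{2 \left(a^{2} + t^{2}\right)^{2}} \, dt = - \frac{\pi}{8 a^{3}}$.

Setting $a = \frac{5}{6}$:
$$I = - \frac{27 \pi}{125}.$$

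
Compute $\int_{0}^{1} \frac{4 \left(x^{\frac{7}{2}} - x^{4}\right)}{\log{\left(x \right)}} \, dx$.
$- \log{\left(\frac{10000}{6561} \right)}$

Introduce a parameter $a$ in the exponent: let $I(a) = \int_{0}^{1} \frac{4 \left(x^{\frac{7}{2}} - x^{a}\right)}{\log{\left(x \right)}} \, dx$.

Since $\dfrac{\partial}{\partial a}\,x^{a} = x^{a} \ln x$, the $\ln x$ in the denominator cancels and
$$\frac{dI}{da} = \int_{0}^{1} -4 x^{a} \, dx = -4 \left[\frac{x^{a+1}}{a+1}\right]_0^1 = - \frac{4}{a + 1}.$$

Integrating with respect to $a$ gives $I(a) = - \log{\left(\frac{16 \left(a + 1\right)^{4}}{6561} \right)} + C$.

At $a = \frac{7}{2}$ the integrand is identically $0$, so $I(\frac{7}{2}) = 0$. The closed form gives $0$, hence $C = 0$.

Setting $a = 4$:
$$I = - \log{\left(\frac{10000}{6561} \right)}.$$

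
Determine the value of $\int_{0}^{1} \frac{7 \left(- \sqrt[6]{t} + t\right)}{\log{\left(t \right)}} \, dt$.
$\log{\left(\frac{35831808}{823543} \right)}$

Consider the one-parameter family: let $I(a) = \int_{0}^{1} \frac{7 \left(t - t^{a}\right)}{\log{\left(t \right)}} \, dt$.

Since $\dfrac{\partial}{\partial a}\,t^{a} = t^{a} \ln t$, the $\ln t$ in the denominator cancels and
$$\frac{dI}{da} = \int_{0}^{1} -7 t^{a} \, dt = -7 \left[\frac{t^{a+1}}{a+1}\right]_0^1 = - \frac{7}{a + 1}.$$

Integrating with respect to $a$ gives $I(a) = \log{\left(\frac{128}{\left(a + 1\right)^{7}} \right)} + C$.

At $a = 1$ the integrand is identically $0$, so $I(1) = 0$. The closed form gives $0$, hence $C = 0$.

Setting $a = \frac{1}{6}$:
$$I = \log{\left(\frac{35831808}{823543} \right)}.$$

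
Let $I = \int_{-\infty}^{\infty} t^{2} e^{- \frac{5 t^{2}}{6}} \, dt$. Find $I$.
$\frac{3 \sqrt{30} \sqrt{\pi}}{25}$

Start from the elementary integral
$$J(a) = \int_{-\infty}^{\infty} e^{- a t^{2}} \, dt = \frac{\sqrt{\pi}}{\sqrt{a}}.$$

Differentiating under the integral sign brings down a factor of $(-t^2)$:
$$\frac{dJ}{da} = \int_{-\infty}^{\infty} - t^{2} e^{- a t^{2}} \, dt = - \frac{\sqrt{\pi}}{2 a^{\frac{3}{2}}}.$$

The integral on the left is $-I$, so $I = \frac{\sqrt{\pi}}{2 a^{\frac{3}{2}}}$.

Setting $a = \frac{5}{6}$:
$$I = \frac{3 \sqrt{30} \sqrt{\pi}}{25}.$$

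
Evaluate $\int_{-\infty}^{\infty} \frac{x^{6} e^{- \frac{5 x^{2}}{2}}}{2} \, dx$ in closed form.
$\frac{3 \sqrt{10} \sqrt{\pi}}{250}$

Start from the elementary integral
$$J(a) = \int_{-\infty}^{\infty} \frac{e^{- a x^{2}}}{2} \, dx = \frac{\sqrt{\pi}}{2 \sqrt{a}}.$$

Differentiating under the integral sign brings down a factor of $(-x^2)$:
$$\frac{dJ}{da} = \int_{-\infty}^{\infty} - \frac{x^{2} e^{- a x^{2}}}{2} \, dx = - \frac{\sqrt{\pi}}{4 a^{\frac{3}{2}}}.$$

Repeating $3$ times in total — each differentiation brings down another $(-x^2)$ — gives
$$\frac{d^{3}J}{da^{3}} = \int_{-\infty}^{\infty} - \frac{x^{6} e^{- a x^{2}}}{2} \, dx = - \frac{15 \sqrt{\pi}}{16 a^{\frac{7}{2}}},$$
and the integrand here is $(-1)^{3}$ times the target integrand, so $I = (-1)^{3}\,\frac{d^{3}J}{da^{3}} = \frac{15 \sqrt{\pi}}{16 a^{\frac{7}{2}}}$.

Setting $a = \frac{5}{2}$:
$$I = \frac{3 \sqrt{10} \sqrt{\pi}}{250}.$$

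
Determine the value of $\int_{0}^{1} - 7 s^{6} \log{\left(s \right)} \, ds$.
$\frac{1}{7}$

Begin with the known integral
$$J(a) = \int_{0}^{1} - 7 s^{a} \, ds = - \frac{7}{a + 1}.$$

Differentiating under the integral sign brings down a factor of $\ln s$:
$$\frac{dJ}{da} = \int_{0}^{1} - 7 s^{a} \log{\left(s \right)} \, ds = \frac{7}{\left(a + 1\right)^{2}}.$$

The integral on the left is $I$, so $I = \frac{7}{\left(a + 1\right)^{2}}$.

Setting $a = 6$:
$$I = \frac{1}{7}.$$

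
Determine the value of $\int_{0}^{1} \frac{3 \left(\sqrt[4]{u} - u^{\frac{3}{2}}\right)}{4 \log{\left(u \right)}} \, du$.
$- \frac{3 \log{\left(2 \right)}}{4}$

Introduce a parameter $a$ in the exponent: let $I(a) = \int_{0}^{1} \frac{3 \left(\sqrt[4]{u} - u^{a}\right)}{4 \log{\left(u \right)}} \, du$.

Since $\dfrac{\partial}{\partial a}\,u^{a} = u^{a} \ln u$, the $\ln u$ in the denominator cancels and
$$\frac{dI}{da} = \int_{0}^{1} - \frac{3}{4} u^{a} \, du = - \frac{3}{4} \left[\frac{u^{a+1}}{a+1}\right]_0^1 = - \frac{3}{4 a + 4}.$$

Integrating with respect to $a$ gives $I(a) = - \frac{3 \log{\left(a + 1 \right)}}{4} - \frac{3 \log{\left(2 \right)}}{2} + \frac{3 \log{\left(5 \right)}}{4} + C$.

At $a = \frac{1}{4}$ the integrand is identically $0$, so $I(\frac{1}{4}) = 0$. The closed form gives $0$, hence $C = 0$.

Setting $a = \frac{3}{2}$:
$$I = - \frac{3 \log{\left(2 \right)}}{4}.$$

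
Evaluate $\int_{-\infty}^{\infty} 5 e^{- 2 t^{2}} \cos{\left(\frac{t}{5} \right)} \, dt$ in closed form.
$\frac{5 \sqrt{2} \sqrt{\pi}}{2 e^{\frac{1}{200}}}$

Define $I(b) = \int_{-\infty}^{\infty} 5 e^{- 2 t^{2}} \cos{\left(b t \right)} \, dt$.

Differentiating under the integral sign,
$$I'(b) = \int_{-\infty}^{\infty} - 5 t e^{- 2 t^{2}} \sin{\left(b t \right)} \, dt.$$

Integrate $\int_{-\infty}^{\infty} t \sin(b t)\, e^{- 2 t^{2}}\, dt$ by parts with $u = \sin(b t)$ and $dv = t\, e^{- 2 t^{2}}\, dt$, giving $v = - \frac{e^{- 2 t^{2}}}{4}$. The boundary term vanishes and
$$\int_{-\infty}^{\infty} t \sin(b t)\, e^{- 2 t^{2}}\, dt = \frac{b}{4} \int_{-\infty}^{\infty} \cos(b t)\, e^{- 2 t^{2}}\, dt,$$
so $I'(b) = - \frac{b}{4}\, I(b)$.

This is a separable first-order ODE; solving with the initial condition $I(0) = \int_{-\infty}^{\infty} 5 e^{- 2 t^{2}}\,dt = \frac{5 \sqrt{2} \sqrt{\pi}}{2}$ gives
$$I(b) = \frac{5 \sqrt{2} \sqrt{\pi} e^{- \frac{b^{2}}{8}}}{2}.$$

Setting $b = \frac{1}{5}$:
$$I = \frac{5 \sqrt{2} \sqrt{\pi}}{2 e^{\frac{1}{200}}}.$$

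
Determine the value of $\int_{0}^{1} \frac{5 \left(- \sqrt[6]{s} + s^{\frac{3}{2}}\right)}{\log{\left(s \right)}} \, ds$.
$- \log{\left(\frac{16807}{759375} \right)}$

Replace the exponent $\frac{1}{6}$ by a parameter $a$: let $I(a) = \int_{0}^{1} \frac{5 \left(s^{\frac{3}{2}} - s^{a}\right)}{\log{\left(s \right)}} \, ds$.

Since $\dfrac{\partial}{\partial a}\,s^{a} = s^{a} \ln s$, the $\ln s$ in the denominator cancels and
$$\frac{dI}{da} = \int_{0}^{1} -5 s^{a} \, ds = -5 \left[\frac{s^{a+1}}{a+1}\right]_0^1 = - \frac{5}{a + 1}.$$

Integrating with respect to $a$ gives $I(a) = - \log{\left(\frac{32 \left(a + 1\right)^{5}}{3125} \right)} + C$.

At $a = \frac{3}{2}$ the integrand is identically $0$, so $I(\frac{3}{2}) = 0$. The closed form gives $0$, hence $C = 0$.

Setting $a = \frac{1}{6}$:
$$I = - \log{\left(\frac{16807}{759375} \right)}.$$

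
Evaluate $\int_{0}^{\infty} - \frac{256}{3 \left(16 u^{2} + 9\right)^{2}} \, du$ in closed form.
$- \frac{16 \pi}{81}$

Begin with the known result
$$J(a) = \int_{0}^{\infty} - \frac{1}{3 \left(a^{2} + u^{2}\right)} \, du = - \frac{\pi}{6 a}.$$

Differentiating under the integral sign with respect to $a$,
$$\frac{dJ}{da} = \int_{0}^{\infty} \frac{2 a}{3 \left(a^{2} + u^{2}\right)^{2}} \, du = \frac{\pi}{6 a^{2}},$$
so $\int_{0}^{\infty} - \frac{1}{3 \left(a^{2} + u^{2}\right)^{2}} \, du = - \frac{\pi}{12 a^{3}}$.

Setting $a = \frac{3}{4}$:
$$I = - \frac{16 \pi}{81}.$$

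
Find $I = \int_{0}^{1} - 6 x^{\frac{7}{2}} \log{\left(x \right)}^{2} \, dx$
$- \frac{32}{243}$

Consider the simpler parametrised integral
$$J(a) = \int_{0}^{1} - 6 x^{a} \, dx = - \frac{6}{a + 1}.$$

Differentiating under the integral sign brings down a factor of $\ln x$:
$$\frac{dJ}{da} = \int_{0}^{1} - 6 x^{a} \log{\left(x \right)} \, dx = \frac{6}{\left(a + 1\right)^{2}}.$$

Repeating twice in total — each differentiation brings down another $\ln x$ — gives
$$\frac{d^{2}J}{da^{2}} = \int_{0}^{1} - 6 x^{a} \log{\left(x \right)}^{2} \, dx = - \frac{12}{\left(a + 1\right)^{3}},$$
and the integrand here is exactly the target integrand, so $I = - \frac{12}{\left(a + 1\right)^{3}}$.

Setting $a = \frac{7}{2}$:
$$I = - \frac{32}{243}.$$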